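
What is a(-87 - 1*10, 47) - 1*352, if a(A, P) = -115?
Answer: -467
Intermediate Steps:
a(-87 - 1*10, 47) - 1*352 = -115 - 1*352 = -115 - 352 = -467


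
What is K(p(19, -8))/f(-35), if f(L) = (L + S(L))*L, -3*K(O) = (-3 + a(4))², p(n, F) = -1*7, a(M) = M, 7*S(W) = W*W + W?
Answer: 1/14175 ≈ 7.0547e-5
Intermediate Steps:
S(W) = W/7 + W²/7 (S(W) = (W*W + W)/7 = (W² + W)/7 = (W + W²)/7 = W/7 + W²/7)
p(n, F) = -7
K(O) = -⅓ (K(O) = -(-3 + 4)²/3 = -⅓*1² = -⅓*1 = -⅓)
f(L) = L*(L + L*(1 + L)/7) (f(L) = (L + L*(1 + L)/7)*L = L*(L + L*(1 + L)/7))
K(p(19, -8))/f(-35) = -1/(175*(8 - 35))/3 = -1/(3*((⅐)*1225*(-27))) = -⅓/(-4725) = -⅓*(-1/4725) = 1/14175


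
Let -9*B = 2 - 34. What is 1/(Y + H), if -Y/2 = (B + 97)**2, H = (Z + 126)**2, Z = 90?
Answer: 81/2141086 ≈ 3.7831e-5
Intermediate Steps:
B = 32/9 (B = -(2 - 34)/9 = -1/9*(-32) = 32/9 ≈ 3.5556)
H = 46656 (H = (90 + 126)**2 = 216**2 = 46656)
Y = -1638050/81 (Y = -2*(32/9 + 97)**2 = -2*(905/9)**2 = -2*819025/81 = -1638050/81 ≈ -20223.)
1/(Y + H) = 1/(-1638050/81 + 46656) = 1/(2141086/81) = 81/2141086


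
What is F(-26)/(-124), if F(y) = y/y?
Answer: -1/124 ≈ -0.0080645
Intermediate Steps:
F(y) = 1
F(-26)/(-124) = 1/(-124) = 1*(-1/124) = -1/124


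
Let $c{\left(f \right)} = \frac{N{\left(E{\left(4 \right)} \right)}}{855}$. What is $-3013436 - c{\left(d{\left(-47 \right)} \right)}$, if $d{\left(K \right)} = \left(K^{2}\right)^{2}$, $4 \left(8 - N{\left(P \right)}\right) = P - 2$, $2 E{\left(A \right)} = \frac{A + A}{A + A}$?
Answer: $- \frac{20611902307}{6840} \approx -3.0134 \cdot 10^{6}$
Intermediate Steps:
$E{\left(A \right)} = \frac{1}{2}$ ($E{\left(A \right)} = \frac{\left(A + A\right) \frac{1}{A + A}}{2} = \frac{2 A \frac{1}{2 A}}{2} = \frac{1}{2} \cdot 1 = \frac{1}{2}$)
$N{\left(P \right)} = \frac{17}{2} - \frac{P}{4}$ ($N{\left(P \right)} = 8 - \frac{P - 2}{4} = 8 - \frac{-2 + P}{4} = 8 - \left(- \frac{1}{2} + \frac{P}{4}\right) = \frac{17}{2} - \frac{P}{4}$)
$d{\left(K \right)} = K^{4}$
$c{\left(f \right)} = \frac{67}{6840}$ ($c{\left(f \right)} = \frac{\frac{17}{2} - \frac{1}{8}}{855} = \left(\frac{17}{2} - \frac{1}{8}\right) \frac{1}{855} = \frac{67}{8} \cdot \frac{1}{855} = \frac{67}{6840}$)
$-3013436 - c{\left(d{\left(-47 \right)} \right)} = -3013436 - \frac{67}{6840} = - \frac{20611902307}{6840}$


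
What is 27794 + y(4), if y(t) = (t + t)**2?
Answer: 27858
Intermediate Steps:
y(t) = 4*t**2 (y(t) = (2*t)**2 = 4*t**2)
27794 + y(4) = 27794 + 4*4**2 = 27794 + 4*16 = 27794 + 64 = 27858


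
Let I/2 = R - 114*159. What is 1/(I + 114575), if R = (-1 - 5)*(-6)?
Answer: 1/78395 ≈ 1.2756e-5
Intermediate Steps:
R = 36 (R = -6*(-6) = 36)
I = -36180 (I = 2*(36 - 114*159) = 2*(36 - 18126) = 2*(-18090) = -36180)
1/(I + 114575) = 1/(-36180 + 114575) = 1/78395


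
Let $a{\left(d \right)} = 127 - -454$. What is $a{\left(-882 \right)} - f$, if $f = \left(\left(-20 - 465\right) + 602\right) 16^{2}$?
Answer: $-29371$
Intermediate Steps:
$a{\left(d \right)} = 581$ ($a{\left(d \right)} = 127 + 454 = 581$)
$f = 29952$ ($f = \left(\left(-20 - 465\right) + 602\right) 256 = \left(-485 + 602\right) 256 = 117 \cdot 256 = 29952$)
$a{\left(-882 \right)} - f = 581 - 29952 = -29371$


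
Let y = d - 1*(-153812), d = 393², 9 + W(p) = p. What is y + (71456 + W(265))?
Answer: 379973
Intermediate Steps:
W(p) = -9 + p
d = 154449
y = 308261 (y = 154449 - 1*(-153812) = 154449 + 153812 = 308261)
y + (71456 + W(265)) = 308261 + (71456 + (-9 + 265)) = 308261 + (71456 + 256) = 308261 + 71712 = 379973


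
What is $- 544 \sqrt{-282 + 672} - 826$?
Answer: $-826 - 544 \sqrt{390} \approx -11569.0$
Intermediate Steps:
$- 544 \sqrt{-282 + 672} - 826 = - 544 \sqrt{390} - 826 = -826 - 544 \sqrt{390}$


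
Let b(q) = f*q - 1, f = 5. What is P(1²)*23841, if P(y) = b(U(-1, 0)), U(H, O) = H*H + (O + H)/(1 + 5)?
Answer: 150993/2 ≈ 75497.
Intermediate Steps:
U(H, O) = H² + H/6 + O/6 (U(H, O) = H² + (H + O)/6 = H² + (H + O)*(⅙) = H² + (H/6 + O/6) = H² + H/6 + O/6)
b(q) = -1 + 5*q (b(q) = 5*q - 1 = -1 + 5*q)
P(y) = 19/6 (P(y) = -1 + 5*((-1)² + (⅙)*(-1) + (⅙)*0) = -1 + 5*(1 - ⅙ + 0) = -1 + 5*(⅚) = -1 + 25/6 = 19/6)
P(1²)*23841 = (19/6)*23841 = 150993/2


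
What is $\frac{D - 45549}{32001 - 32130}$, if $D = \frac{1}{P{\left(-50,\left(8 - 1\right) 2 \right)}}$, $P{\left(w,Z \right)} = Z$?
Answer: $\frac{637685}{1806} \approx 353.09$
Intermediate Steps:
$D = \frac{1}{14}$ ($D = \frac{1}{\left(8 - 1\right) 2} = \frac{1}{7 \cdot 2} = \frac{1}{14} \approx 0.071429$)
$\frac{D - 45549}{32001 - 32130} = \frac{\frac{1}{14} - 45549}{32001 - 32130} = - \frac{637685}{14 \left(-129\right)} = \left(- \frac{637685}{14}\right) \left(- \frac{1}{129}\right) = \frac{637685}{1806}$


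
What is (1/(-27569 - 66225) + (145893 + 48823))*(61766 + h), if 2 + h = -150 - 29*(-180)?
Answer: 610301103872751/46897 ≈ 1.3014e+10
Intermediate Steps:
h = 5068 (h = -2 + (-150 - 29*(-180)) = -2 + (-150 + 5220) = -2 + 5070 = 5068)
(1/(-27569 - 66225) + (145893 + 48823))*(61766 + h) = (1/(-27569 - 66225) + (145893 + 48823))*(61766 + 5068) = (1/(-93794) + 194716)*66834 = (-1/93794 + 194716)*66834 = (18263192503/93794)*66834 = 610301103872751/46897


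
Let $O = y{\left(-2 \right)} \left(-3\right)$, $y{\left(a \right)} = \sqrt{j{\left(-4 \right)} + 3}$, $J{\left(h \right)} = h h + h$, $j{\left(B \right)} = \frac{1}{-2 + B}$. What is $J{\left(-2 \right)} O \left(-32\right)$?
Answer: $32 \sqrt{102} \approx 323.18$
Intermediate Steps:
$J{\left(h \right)} = h + h^{2}$ ($J{\left(h \right)} = h^{2} + h = h + h^{2}$)
$y{\left(a \right)} = \frac{\sqrt{102}}{6}$ ($y{\left(a \right)} = \sqrt{\frac{1}{-2 - 4} + 3} = \sqrt{\frac{1}{-6} + 3} = \sqrt{- \frac{1}{6} + 3} = \sqrt{\frac{17}{6}} = \frac{\sqrt{102}}{6}$)
$O = - \frac{\sqrt{102}}{2}$ ($O = \frac{\sqrt{102}}{6} \left(-3\right) = - \frac{\sqrt{102}}{2} \approx -5.0498$)
$J{\left(-2 \right)} O \left(-32\right) = - 2 \left(1 - 2\right) \left(- \frac{\sqrt{102}}{2}\right) \left(-32\right) = \left(-2\right) \left(-1\right) \left(- \frac{\sqrt{102}}{2}\right) \left(-32\right) = 2 \left(- \frac{\sqrt{102}}{2}\right) \left(-32\right) = - \sqrt{102} \left(-32\right) = 32 \sqrt{102}$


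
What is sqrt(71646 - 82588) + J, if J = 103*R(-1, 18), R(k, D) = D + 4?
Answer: 2266 + I*sqrt(10942) ≈ 2266.0 + 104.6*I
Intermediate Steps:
R(k, D) = 4 + D
J = 2266 (J = 103*(4 + 18) = 103*22 = 2266)
sqrt(71646 - 82588) + J = sqrt(71646 - 82588) + 2266 = sqrt(-10942) + 2266 = I*sqrt(10942) + 2266 = 2266 + I*sqrt(10942)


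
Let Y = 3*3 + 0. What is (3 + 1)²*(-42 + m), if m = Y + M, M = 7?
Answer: -416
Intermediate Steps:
Y = 9 (Y = 9 + 0 = 9)
m = 16 (m = 9 + 7 = 16)
(3 + 1)²*(-42 + m) = (3 + 1)²*(-42 + 16) = 4²*(-26) = 16*(-26) = -416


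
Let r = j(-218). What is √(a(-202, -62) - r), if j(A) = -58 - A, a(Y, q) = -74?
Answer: 3*I*√26 ≈ 15.297*I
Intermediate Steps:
r = 160 (r = -58 - 1*(-218) = -58 + 218 = 160)
√(a(-202, -62) - r) = √(-74 - 1*160) = √(-74 - 160) = √(-234) = 3*I*√26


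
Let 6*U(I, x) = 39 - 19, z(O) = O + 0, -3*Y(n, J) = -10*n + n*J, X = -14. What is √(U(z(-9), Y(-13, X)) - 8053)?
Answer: I*√72447/3 ≈ 89.72*I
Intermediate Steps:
Y(n, J) = 10*n/3 - J*n/3 (Y(n, J) = -(-10*n + n*J)/3 = -(-10*n + J*n)/3 = 10*n/3 - J*n/3)
z(O) = O
U(I, x) = 10/3 (U(I, x) = (39 - 19)/6 = (⅙)*20 = 10/3)
√(U(z(-9), Y(-13, X)) - 8053) = √(10/3 - 8053) = √(-24149/3) = I*√72447/3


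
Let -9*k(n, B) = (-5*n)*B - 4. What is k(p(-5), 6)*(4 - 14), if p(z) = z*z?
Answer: -7540/9 ≈ -837.78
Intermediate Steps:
p(z) = z**2
k(n, B) = 4/9 + 5*B*n/9 (k(n, B) = -((-5*n)*B - 4)/9 = -(-5*B*n - 4)/9 = -(-4 - 5*B*n)/9 = 4/9 + 5*B*n/9)
k(p(-5), 6)*(4 - 14) = (4/9 + (5/9)*6*(-5)**2)*(4 - 14) = (4/9 + (5/9)*6*25)*(-10) = (4/9 + 250/3)*(-10) = (754/9)*(-10) = -7540/9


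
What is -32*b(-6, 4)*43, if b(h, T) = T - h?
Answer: -13760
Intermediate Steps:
-32*b(-6, 4)*43 = -32*(4 - 1*(-6))*43 = -32*(4 + 6)*43 = -32*10*43 = -320*43 = -13760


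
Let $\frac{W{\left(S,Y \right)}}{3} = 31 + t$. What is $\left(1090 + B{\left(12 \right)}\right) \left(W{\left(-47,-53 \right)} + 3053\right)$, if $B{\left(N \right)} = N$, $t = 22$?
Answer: $3539624$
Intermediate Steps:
$W{\left(S,Y \right)} = 159$ ($W{\left(S,Y \right)} = 3 \left(31 + 22\right) = 3 \cdot 53 = 159$)
$\left(1090 + B{\left(12 \right)}\right) \left(W{\left(-47,-53 \right)} + 3053\right) = \left(1090 + 12\right) \left(159 + 3053\right) = 1102 \cdot 3212 = 3539624$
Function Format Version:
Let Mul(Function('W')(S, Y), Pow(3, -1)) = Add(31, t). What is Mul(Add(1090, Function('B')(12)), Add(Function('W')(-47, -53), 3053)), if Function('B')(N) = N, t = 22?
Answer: 3539624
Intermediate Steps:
Function('W')(S, Y) = 159 (Function('W')(S, Y) = Mul(3, Add(31, 22)) = Mul(3, 53) = 159)
Mul(Add(1090, Function('B')(12)), Add(Function('W')(-47, -53), 3053)) = Mul(Add(1090, 12), Add(159, 3053)) = Mul(1102, 3212) = 3539624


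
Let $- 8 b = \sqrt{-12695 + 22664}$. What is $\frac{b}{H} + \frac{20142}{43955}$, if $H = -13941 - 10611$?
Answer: $\frac{20142}{43955} + \frac{\sqrt{9969}}{196416} \approx 0.45875$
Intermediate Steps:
$H = -24552$
$b = - \frac{\sqrt{9969}}{8}$ ($b = - \frac{\sqrt{-12695 + 22664}}{8} = - \frac{\sqrt{9969}}{8} \approx -12.481$)
$\frac{b}{H} + \frac{20142}{43955} = \frac{\left(- \frac{1}{8}\right) \sqrt{9969}}{-24552} + \frac{20142}{43955} = - \frac{\sqrt{9969}}{8} \left(- \frac{1}{24552}\right) + 20142 \cdot \frac{1}{43955} = \frac{\sqrt{9969}}{196416} + \frac{20142}{43955} = \frac{20142}{43955} + \frac{\sqrt{9969}}{196416}$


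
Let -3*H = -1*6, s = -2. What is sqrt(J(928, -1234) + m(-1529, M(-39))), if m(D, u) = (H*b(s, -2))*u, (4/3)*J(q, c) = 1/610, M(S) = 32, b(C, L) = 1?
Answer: 7*sqrt(1944070)/1220 ≈ 8.0001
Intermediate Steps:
J(q, c) = 3/2440 (J(q, c) = (3/4)/610 = (3/4)*(1/610) = 3/2440)
H = 2 (H = -(-1)*6/3 = -1/3*(-6) = 2)
m(D, u) = 2*u (m(D, u) = (2*1)*u = 2*u)
sqrt(J(928, -1234) + m(-1529, M(-39))) = sqrt(3/2440 + 2*32) = sqrt(3/2440 + 64) = sqrt(156163/2440) = 7*sqrt(1944070)/1220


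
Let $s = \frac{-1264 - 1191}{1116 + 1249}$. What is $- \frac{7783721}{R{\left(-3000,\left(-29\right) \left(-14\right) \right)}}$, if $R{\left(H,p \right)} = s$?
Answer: $\frac{3681700033}{491} \approx 7.4984 \cdot 10^{6}$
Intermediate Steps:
$s = - \frac{491}{473}$ ($s = - \frac{2455}{2365} = \left(-2455\right) \frac{1}{2365} = - \frac{491}{473} \approx -1.0381$)
$R{\left(H,p \right)} = - \frac{491}{473}$
$- \frac{7783721}{R{\left(-3000,\left(-29\right) \left(-14\right) \right)}} = - \frac{7783721}{- \frac{491}{473}} = \left(-7783721\right) \left(- \frac{473}{491}\right) = \frac{3681700033}{491}$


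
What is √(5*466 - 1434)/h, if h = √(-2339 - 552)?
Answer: -8*I*√826/413 ≈ -0.55671*I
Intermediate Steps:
h = 7*I*√59 (h = √(-2891) = 7*I*√59 ≈ 53.768*I)
√(5*466 - 1434)/h = √(5*466 - 1434)/((7*I*√59)) = √(2330 - 1434)*(-I*√59/413) = √896*(-I*√59/413) = (8*√14)*(-I*√59/413) = -8*I*√826/413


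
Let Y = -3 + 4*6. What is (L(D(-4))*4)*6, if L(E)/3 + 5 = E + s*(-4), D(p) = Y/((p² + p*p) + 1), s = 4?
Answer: -16128/11 ≈ -1466.2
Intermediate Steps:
Y = 21 (Y = -3 + 24 = 21)
D(p) = 21/(1 + 2*p²) (D(p) = 21/((p² + p*p) + 1) = 21/((p² + p²) + 1) = 21/(2*p² + 1) = 21/(1 + 2*p²))
L(E) = -63 + 3*E (L(E) = -15 + 3*(E + 4*(-4)) = -15 + 3*(E - 16) = -15 + 3*(-16 + E) = -15 + (-48 + 3*E) = -63 + 3*E)
(L(D(-4))*4)*6 = ((-63 + 3*(21/(1 + 2*(-4)²)))*4)*6 = ((-63 + 3*(21/(1 + 2*16)))*4)*6 = ((-63 + 3*(21/(1 + 32)))*4)*6 = ((-63 + 3*(21/33))*4)*6 = ((-63 + 3*(21*(1/33)))*4)*6 = ((-63 + 3*(7/11))*4)*6 = ((-63 + 21/11)*4)*6 = -672/11*4*6 = -2688/11*6 = -16128/11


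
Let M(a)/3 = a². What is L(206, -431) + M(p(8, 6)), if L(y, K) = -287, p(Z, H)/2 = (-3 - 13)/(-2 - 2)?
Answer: -95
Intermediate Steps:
p(Z, H) = 8 (p(Z, H) = 2*((-3 - 13)/(-2 - 2)) = 2*(-16/(-4)) = 2*(-16*(-¼)) = 2*4 = 8)
M(a) = 3*a²
L(206, -431) + M(p(8, 6)) = -287 + 3*8² = -287 + 3*64 = -287 + 192 = -95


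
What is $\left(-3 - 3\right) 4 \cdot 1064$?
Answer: $-25536$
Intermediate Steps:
$\left(-3 - 3\right) 4 \cdot 1064 = \left(-6\right) 4 \cdot 1064 = \left(-24\right) 1064 = -25536$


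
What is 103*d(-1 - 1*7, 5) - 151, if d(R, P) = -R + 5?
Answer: 1188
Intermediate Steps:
d(R, P) = 5 - R
103*d(-1 - 1*7, 5) - 151 = 103*(5 - (-1 - 1*7)) - 151 = 103*(5 - (-1 - 7)) - 151 = 103*(5 - 1*(-8)) - 151 = 103*(5 + 8) - 151 = 103*13 - 151 = 1339 - 151 = 1188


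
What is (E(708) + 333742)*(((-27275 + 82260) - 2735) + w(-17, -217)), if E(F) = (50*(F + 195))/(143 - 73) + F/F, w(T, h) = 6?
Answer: 17473779328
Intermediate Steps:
E(F) = 982/7 + 5*F/7 (E(F) = (50*(195 + F))/70 + 1 = (9750 + 50*F)*(1/70) + 1 = (975/7 + 5*F/7) + 1 = 982/7 + 5*F/7)
(E(708) + 333742)*(((-27275 + 82260) - 2735) + w(-17, -217)) = ((982/7 + (5/7)*708) + 333742)*(((-27275 + 82260) - 2735) + 6) = ((982/7 + 3540/7) + 333742)*((54985 - 2735) + 6) = (646 + 333742)*(52250 + 6) = 334388*52256 = 17473779328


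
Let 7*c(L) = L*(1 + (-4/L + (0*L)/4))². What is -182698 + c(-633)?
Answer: -115705801/633 ≈ -1.8279e+5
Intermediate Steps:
c(L) = L*(1 - 4/L)²/7 (c(L) = (L*(1 + (-4/L + (0*L)/4))²)/7 = (L*(1 + (-4/L + 0*(¼)))²)/7 = (L*(1 + (-4/L + 0))²)/7 = (L*(1 - 4/L)²)/7 = L*(1 - 4/L)²/7)
-182698 + c(-633) = -182698 + (⅐)*(-4 - 633)²/(-633) = -182698 + (⅐)*(-1/633)*(-637)² = -182698 + (⅐)*(-1/633)*405769 = -182698 - 57967/633 = -115705801/633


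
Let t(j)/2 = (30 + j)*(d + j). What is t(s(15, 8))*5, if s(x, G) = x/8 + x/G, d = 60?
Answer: 172125/8 ≈ 21516.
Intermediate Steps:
s(x, G) = x/8 + x/G (s(x, G) = x*(1/8) + x/G = x/8 + x/G)
t(j) = 2*(30 + j)*(60 + j) (t(j) = 2*((30 + j)*(60 + j)) = 2*(30 + j)*(60 + j))
t(s(15, 8))*5 = (3600 + 2*((1/8)*15 + 15/8)**2 + 180*((1/8)*15 + 15/8))*5 = (3600 + 2*(15/8 + 15*(1/8))**2 + 180*(15/8 + 15*(1/8)))*5 = (3600 + 2*(15/8 + 15/8)**2 + 180*(15/8 + 15/8))*5 = (3600 + 2*(15/4)**2 + 180*(15/4))*5 = (3600 + 2*(225/16) + 675)*5 = (3600 + 225/8 + 675)*5 = (34425/8)*5 = 172125/8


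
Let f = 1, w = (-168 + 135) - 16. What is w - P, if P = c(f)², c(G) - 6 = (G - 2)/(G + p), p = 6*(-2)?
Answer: -10418/121 ≈ -86.099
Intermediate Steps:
w = -49 (w = -33 - 16 = -49)
p = -12
c(G) = 6 + (-2 + G)/(-12 + G) (c(G) = 6 + (G - 2)/(G - 12) = 6 + (-2 + G)/(-12 + G))
P = 4489/121 (P = ((-74 + 7*1)/(-12 + 1))² = ((-74 + 7)/(-11))² = (-1/11*(-67))² = (67/11)² = 4489/121 ≈ 37.099)
w - P = -49 - 1*4489/121 = -49 - 4489/121 = -10418/121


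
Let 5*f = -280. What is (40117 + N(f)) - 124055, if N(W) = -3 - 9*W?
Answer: -83437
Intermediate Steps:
f = -56 (f = (1/5)*(-280) = -56)
(40117 + N(f)) - 124055 = (40117 + (-3 - 9*(-56))) - 124055 = (40117 + (-3 + 504)) - 124055 = (40117 + 501) - 124055 = 40618 - 124055 = -83437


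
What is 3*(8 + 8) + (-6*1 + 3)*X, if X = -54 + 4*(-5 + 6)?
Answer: 198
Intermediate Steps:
X = -50 (X = -54 + 4*1 = -54 + 4 = -50)
3*(8 + 8) + (-6*1 + 3)*X = 3*(8 + 8) + (-6*1 + 3)*(-50) = 3*16 + (-6 + 3)*(-50) = 48 - 3*(-50) = 48 + 150 = 198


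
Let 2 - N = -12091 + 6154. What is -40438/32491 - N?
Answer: -193004487/32491 ≈ -5940.2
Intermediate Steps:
N = 5939 (N = 2 - (-12091 + 6154) = 2 - 1*(-5937) = 2 + 5937 = 5939)
-40438/32491 - N = -40438/32491 - 1*5939 = -40438*1/32491 - 5939 = -40438/32491 - 5939 = -193004487/32491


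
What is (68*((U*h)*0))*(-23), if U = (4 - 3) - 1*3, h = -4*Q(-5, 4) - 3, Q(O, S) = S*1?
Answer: 0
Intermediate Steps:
Q(O, S) = S
h = -19 (h = -4*4 - 3 = -16 - 3 = -19)
U = -2 (U = (4 - 1*3) - 3 = (4 - 3) - 3 = 1 - 3 = -2)
(68*((U*h)*0))*(-23) = (68*(-2*(-19)*0))*(-23) = (68*(38*0))*(-23) = (68*0)*(-23) = 0*(-23) = 0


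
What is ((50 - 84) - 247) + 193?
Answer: -88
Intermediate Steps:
((50 - 84) - 247) + 193 = (-34 - 247) + 193 = -281 + 193 = -88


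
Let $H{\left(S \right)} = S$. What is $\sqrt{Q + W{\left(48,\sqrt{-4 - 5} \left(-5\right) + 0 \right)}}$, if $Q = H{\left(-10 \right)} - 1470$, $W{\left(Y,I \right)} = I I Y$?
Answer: $2 i \sqrt{3070} \approx 110.82 i$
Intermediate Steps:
$W{\left(Y,I \right)} = Y I^{2}$ ($W{\left(Y,I \right)} = I^{2} Y = Y I^{2}$)
$Q = -1480$ ($Q = -10 - 1470 = -1480$)
$\sqrt{Q + W{\left(48,\sqrt{-4 - 5} \left(-5\right) + 0 \right)}} = \sqrt{-1480 + 48 \left(\sqrt{-4 - 5} \left(-5\right) + 0\right)^{2}} = \sqrt{-1480 + 48 \left(\sqrt{-9} \left(-5\right) + 0\right)^{2}} = \sqrt{-1480 + 48 \left(3 i \left(-5\right) + 0\right)^{2}} = \sqrt{-1480 + 48 \left(- 15 i + 0\right)^{2}} = \sqrt{-1480 + 48 \left(- 15 i\right)^{2}} = \sqrt{-1480 + 48 \left(-225\right)} = \sqrt{-1480 - 10800} = \sqrt{-12280} = 2 i \sqrt{3070}$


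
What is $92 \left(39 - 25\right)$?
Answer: $1288$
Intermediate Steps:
$92 \left(39 - 25\right) = 92 \cdot 14 = 1288$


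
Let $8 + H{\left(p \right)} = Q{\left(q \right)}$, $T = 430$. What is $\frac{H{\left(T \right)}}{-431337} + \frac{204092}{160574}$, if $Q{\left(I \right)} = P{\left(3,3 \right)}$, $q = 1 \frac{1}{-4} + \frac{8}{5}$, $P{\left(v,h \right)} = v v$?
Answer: $\frac{44016135215}{34630753719} \approx 1.271$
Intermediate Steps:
$P{\left(v,h \right)} = v^{2}$
$q = \frac{27}{20}$ ($q = 1 \left(- \frac{1}{4}\right) + 8 \cdot \frac{1}{5} = - \frac{1}{4} + \frac{8}{5} = \frac{27}{20} \approx 1.35$)
$Q{\left(I \right)} = 9$ ($Q{\left(I \right)} = 3^{2} = 9$)
$H{\left(p \right)} = 1$ ($H{\left(p \right)} = -8 + 9 = 1$)
$\frac{H{\left(T \right)}}{-431337} + \frac{204092}{160574} = 1 \frac{1}{-431337} + \frac{204092}{160574} = 1 \left(- \frac{1}{431337}\right) + 204092 \cdot \frac{1}{160574} = - \frac{1}{431337} + \frac{102046}{80287} = \frac{44016135215}{34630753719}$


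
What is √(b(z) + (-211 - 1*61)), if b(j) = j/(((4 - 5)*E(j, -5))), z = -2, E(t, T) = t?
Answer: I*√273 ≈ 16.523*I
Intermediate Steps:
b(j) = -1 (b(j) = j/(((4 - 5)*j)) = j/((-j)) = j*(-1/j) = -1)
√(b(z) + (-211 - 1*61)) = √(-1 + (-211 - 1*61)) = √(-1 + (-211 - 61)) = √(-1 - 272) = √(-273) = I*√273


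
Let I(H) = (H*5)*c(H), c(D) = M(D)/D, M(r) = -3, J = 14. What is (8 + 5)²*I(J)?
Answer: -2535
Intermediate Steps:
c(D) = -3/D
I(H) = -15 (I(H) = (H*5)*(-3/H) = (5*H)*(-3/H) = -15)
(8 + 5)²*I(J) = (8 + 5)²*(-15) = 13²*(-15) = 169*(-15) = -2535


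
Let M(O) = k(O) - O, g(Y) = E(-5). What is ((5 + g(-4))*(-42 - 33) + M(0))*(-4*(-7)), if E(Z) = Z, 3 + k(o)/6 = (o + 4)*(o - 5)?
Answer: -3864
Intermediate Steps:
k(o) = -18 + 6*(-5 + o)*(4 + o) (k(o) = -18 + 6*((o + 4)*(o - 5)) = -18 + 6*((4 + o)*(-5 + o)) = -18 + 6*((-5 + o)*(4 + o)) = -18 + 6*(-5 + o)*(4 + o))
g(Y) = -5
M(O) = -138 - 7*O + 6*O² (M(O) = (-138 - 6*O + 6*O²) - O = -138 - 7*O + 6*O²)
((5 + g(-4))*(-42 - 33) + M(0))*(-4*(-7)) = ((5 - 5)*(-42 - 33) + (-138 - 7*0 + 6*0²))*(-4*(-7)) = (0*(-75) + (-138 + 0 + 6*0))*28 = (0 + (-138 + 0 + 0))*28 = (0 - 138)*28 = -138*28 = -3864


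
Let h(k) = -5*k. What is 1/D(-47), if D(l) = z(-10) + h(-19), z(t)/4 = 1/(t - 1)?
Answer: 11/1041 ≈ 0.010567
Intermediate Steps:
z(t) = 4/(-1 + t) (z(t) = 4/(t - 1) = 4/(-1 + t))
D(l) = 1041/11 (D(l) = 4/(-1 - 10) - 5*(-19) = 4/(-11) + 95 = 4*(-1/11) + 95 = -4/11 + 95 = 1041/11)
1/D(-47) = 1/(1041/11) = 11/1041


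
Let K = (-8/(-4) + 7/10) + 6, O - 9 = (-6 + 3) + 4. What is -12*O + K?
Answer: -1113/10 ≈ -111.30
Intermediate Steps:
O = 10 (O = 9 + ((-6 + 3) + 4) = 9 + (-3 + 4) = 9 + 1 = 10)
K = 87/10 (K = (-8*(-¼) + 7*(⅒)) + 6 = (2 + 7/10) + 6 = 27/10 + 6 = 87/10 ≈ 8.7000)
-12*O + K = -12*10 + 87/10 = -120 + 87/10 = -1113/10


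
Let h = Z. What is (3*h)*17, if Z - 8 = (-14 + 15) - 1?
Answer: 408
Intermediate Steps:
Z = 8 (Z = 8 + ((-14 + 15) - 1) = 8 + (1 - 1) = 8 + 0 = 8)
h = 8
(3*h)*17 = (3*8)*17 = 24*17 = 408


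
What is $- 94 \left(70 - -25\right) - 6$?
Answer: $-8936$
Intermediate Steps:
$- 94 \left(70 - -25\right) - 6 = - 94 \left(70 + 25\right) - 6 = \left(-94\right) 95 - 6 = -8930 - 6 = -8936$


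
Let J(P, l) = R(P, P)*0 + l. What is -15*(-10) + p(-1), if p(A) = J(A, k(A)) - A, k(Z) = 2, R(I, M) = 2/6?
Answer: 153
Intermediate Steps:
R(I, M) = 1/3 (R(I, M) = 2*(1/6) = 1/3)
J(P, l) = l (J(P, l) = (1/3)*0 + l = 0 + l = l)
p(A) = 2 - A
-15*(-10) + p(-1) = -15*(-10) + (2 - 1*(-1)) = 150 + (2 + 1) = 150 + 3 = 153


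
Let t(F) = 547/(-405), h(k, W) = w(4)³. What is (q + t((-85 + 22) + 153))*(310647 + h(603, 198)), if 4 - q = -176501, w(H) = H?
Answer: 22210858288358/405 ≈ 5.4842e+10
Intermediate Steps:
q = 176505 (q = 4 - 1*(-176501) = 4 + 176501 = 176505)
h(k, W) = 64 (h(k, W) = 4³ = 64)
t(F) = -547/405 (t(F) = 547*(-1/405) = -547/405)
(q + t((-85 + 22) + 153))*(310647 + h(603, 198)) = (176505 - 547/405)*(310647 + 64) = (71483978/405)*310711 = 22210858288358/405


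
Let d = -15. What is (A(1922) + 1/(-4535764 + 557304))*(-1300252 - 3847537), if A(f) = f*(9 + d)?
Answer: 236178503915955869/3978460 ≈ 5.9364e+10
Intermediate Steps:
A(f) = -6*f (A(f) = f*(9 - 15) = f*(-6) = -6*f)
(A(1922) + 1/(-4535764 + 557304))*(-1300252 - 3847537) = (-6*1922 + 1/(-4535764 + 557304))*(-1300252 - 3847537) = (-11532 + 1/(-3978460))*(-5147789) = (-11532 - 1/3978460)*(-5147789) = -45879600721/3978460*(-5147789) = 236178503915955869/3978460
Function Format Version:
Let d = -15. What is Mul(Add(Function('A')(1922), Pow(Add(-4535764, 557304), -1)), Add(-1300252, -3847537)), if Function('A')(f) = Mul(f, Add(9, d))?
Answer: Rational(236178503915955869, 3978460) ≈ 5.9364e+10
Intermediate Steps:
Function('A')(f) = Mul(-6, f) (Function('A')(f) = Mul(f, Add(9, -15)) = Mul(f, -6) = Mul(-6, f))
Mul(Add(Function('A')(1922), Pow(Add(-4535764, 557304), -1)), Add(-1300252, -3847537)) = Mul(Add(Mul(-6, 1922), Pow(Add(-4535764, 557304), -1)), Add(-1300252, -3847537)) = Mul(Add(-11532, Pow(-3978460, -1)), -5147789) = Mul(Add(-11532, Rational(-1, 3978460)), -5147789) = Mul(Rational(-45879600721, 3978460), -5147789) = Rational(236178503915955869, 3978460)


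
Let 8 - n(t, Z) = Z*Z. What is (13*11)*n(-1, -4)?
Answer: -1144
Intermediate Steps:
n(t, Z) = 8 - Z**2 (n(t, Z) = 8 - Z*Z = 8 - Z**2)
(13*11)*n(-1, -4) = (13*11)*(8 - 1*(-4)**2) = 143*(8 - 1*16) = 143*(8 - 16) = 143*(-8) = -1144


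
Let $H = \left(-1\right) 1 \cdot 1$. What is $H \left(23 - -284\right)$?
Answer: $-307$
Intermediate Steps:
$H = -1$ ($H = \left(-1\right) 1 = -1$)
$H \left(23 - -284\right) = - (23 - -284) = - (23 + 284) = \left(-1\right) 307 = -307$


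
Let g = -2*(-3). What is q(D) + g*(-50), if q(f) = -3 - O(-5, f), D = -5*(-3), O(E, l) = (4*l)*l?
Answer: -1203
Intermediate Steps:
O(E, l) = 4*l²
g = 6
D = 15
q(f) = -3 - 4*f²
q(D) + g*(-50) = (-3 - 4*15²) + 6*(-50) = (-3 - 4*225) - 300 = (-3 - 900) - 300 = -903 - 300 = -1203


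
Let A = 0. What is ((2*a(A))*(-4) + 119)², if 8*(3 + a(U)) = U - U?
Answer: 20449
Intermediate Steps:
a(U) = -3 (a(U) = -3 + (U - U)/8 = -3 + (⅛)*0 = -3 + 0 = -3)
((2*a(A))*(-4) + 119)² = ((2*(-3))*(-4) + 119)² = (-6*(-4) + 119)² = (24 + 119)² = 143² = 20449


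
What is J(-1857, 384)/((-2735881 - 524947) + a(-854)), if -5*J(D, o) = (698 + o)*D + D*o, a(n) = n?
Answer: -1361181/8154205 ≈ -0.16693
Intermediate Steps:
J(D, o) = -D*o/5 - D*(698 + o)/5 (J(D, o) = -((698 + o)*D + D*o)/5 = -(D*(698 + o) + D*o)/5 = -(D*o + D*(698 + o))/5 = -D*o/5 - D*(698 + o)/5)
J(-1857, 384)/((-2735881 - 524947) + a(-854)) = (-⅖*(-1857)*(349 + 384))/((-2735881 - 524947) - 854) = (-⅖*(-1857)*733)/(-3260828 - 854) = (2722362/5)/(-3261682) = (2722362/5)*(-1/3261682) = -1361181/8154205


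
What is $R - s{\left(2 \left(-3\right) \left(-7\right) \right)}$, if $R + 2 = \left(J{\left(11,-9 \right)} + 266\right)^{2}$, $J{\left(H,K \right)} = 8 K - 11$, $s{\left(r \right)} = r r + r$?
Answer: $31681$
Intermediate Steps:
$s{\left(r \right)} = r + r^{2}$ ($s{\left(r \right)} = r^{2} + r = r + r^{2}$)
$J{\left(H,K \right)} = -11 + 8 K$
$R = 33487$ ($R = -2 + \left(\left(-11 + 8 \left(-9\right)\right) + 266\right)^{2} = -2 + \left(\left(-11 - 72\right) + 266\right)^{2} = -2 + \left(-83 + 266\right)^{2} = -2 + 183^{2} = -2 + 33489 = 33487$)
$R - s{\left(2 \left(-3\right) \left(-7\right) \right)} = 33487 - 2 \left(-3\right) \left(-7\right) \left(1 + 2 \left(-3\right) \left(-7\right)\right) = 33487 - \left(-6\right) \left(-7\right) \left(1 - -42\right) = 33487 - 42 \left(1 + 42\right) = 33487 - 42 \cdot 43 = 33487 - 1806 = 31681$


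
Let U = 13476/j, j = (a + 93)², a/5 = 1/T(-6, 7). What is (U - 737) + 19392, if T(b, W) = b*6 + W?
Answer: 33800395309/1811716 ≈ 18657.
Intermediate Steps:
T(b, W) = W + 6*b (T(b, W) = 6*b + W = W + 6*b)
a = -5/29 (a = 5/(7 + 6*(-6)) = 5/(7 - 36) = 5/(-29) = 5*(-1/29) = -5/29 ≈ -0.17241)
j = 7246864/841 (j = (-5/29 + 93)² = (2692/29)² = 7246864/841 ≈ 8617.0)
U = 2833329/1811716 (U = 13476/(7246864/841) = 13476*(841/7246864) = 2833329/1811716 ≈ 1.5639)
(U - 737) + 19392 = (2833329/1811716 - 737) + 19392 = -1332401363/1811716 + 19392 = 33800395309/1811716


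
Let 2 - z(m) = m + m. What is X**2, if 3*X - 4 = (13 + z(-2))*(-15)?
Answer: 78961/9 ≈ 8773.4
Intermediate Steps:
z(m) = 2 - 2*m (z(m) = 2 - (m + m) = 2 - 2*m)
X = -281/3 (X = 4/3 + ((13 + (2 - 2*(-2)))*(-15))/3 = 4/3 + ((13 + (2 + 4))*(-15))/3 = 4/3 + ((13 + 6)*(-15))/3 = 4/3 + (19*(-15))/3 = 4/3 + (1/3)*(-285) = 4/3 - 95 = -281/3 ≈ -93.667)
X**2 = (-281/3)**2 = 78961/9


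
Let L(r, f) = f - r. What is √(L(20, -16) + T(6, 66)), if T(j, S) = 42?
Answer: √6 ≈ 2.4495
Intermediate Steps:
√(L(20, -16) + T(6, 66)) = √((-16 - 1*20) + 42) = √((-16 - 20) + 42) = √(-36 + 42) = √6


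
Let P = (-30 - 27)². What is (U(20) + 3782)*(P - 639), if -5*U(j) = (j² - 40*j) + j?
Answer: 10069380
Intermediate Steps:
U(j) = -j²/5 + 39*j/5 (U(j) = -((j² - 40*j) + j)/5 = -(j² - 39*j)/5 = -j²/5 + 39*j/5)
P = 3249 (P = (-57)² = 3249)
(U(20) + 3782)*(P - 639) = ((⅕)*20*(39 - 1*20) + 3782)*(3249 - 639) = ((⅕)*20*(39 - 20) + 3782)*2610 = ((⅕)*20*19 + 3782)*2610 = (76 + 3782)*2610 = 3858*2610 = 10069380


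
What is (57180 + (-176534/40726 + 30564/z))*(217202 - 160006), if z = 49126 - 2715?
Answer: 3090612622622399060/945067193 ≈ 3.2703e+9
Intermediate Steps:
z = 46411
(57180 + (-176534/40726 + 30564/z))*(217202 - 160006) = (57180 + (-176534/40726 + 30564/46411))*(217202 - 160006) = (57180 + (-176534*1/40726 + 30564*(1/46411)))*57196 = (57180 + (-88267/20363 + 30564/46411))*57196 = (57180 - 3474185005/945067193)*57196 = (54035467910735/945067193)*57196 = 3090612622622399060/945067193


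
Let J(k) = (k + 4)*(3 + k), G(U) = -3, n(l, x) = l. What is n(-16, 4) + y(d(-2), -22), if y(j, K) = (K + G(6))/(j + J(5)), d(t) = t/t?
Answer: -1193/73 ≈ -16.342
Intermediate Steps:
d(t) = 1
J(k) = (3 + k)*(4 + k) (J(k) = (4 + k)*(3 + k) = (3 + k)*(4 + k))
y(j, K) = (-3 + K)/(72 + j) (y(j, K) = (K - 3)/(j + (12 + 5**2 + 7*5)) = (-3 + K)/(j + (12 + 25 + 35)) = (-3 + K)/(j + 72) = (-3 + K)/(72 + j))
n(-16, 4) + y(d(-2), -22) = -16 + (-3 - 22)/(72 + 1) = -16 - 25/73 = -1193/73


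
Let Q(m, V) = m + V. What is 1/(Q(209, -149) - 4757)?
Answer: -1/4697 ≈ -0.00021290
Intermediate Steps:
Q(m, V) = V + m
1/(Q(209, -149) - 4757) = 1/((-149 + 209) - 4757) = 1/(60 - 4757) = 1/(-4697) = -1/4697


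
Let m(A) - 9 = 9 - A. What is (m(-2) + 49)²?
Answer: 4761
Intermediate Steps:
m(A) = 18 - A (m(A) = 9 + (9 - A) = 18 - A)
(m(-2) + 49)² = ((18 - 1*(-2)) + 49)² = ((18 + 2) + 49)² = (20 + 49)² = 69² = 4761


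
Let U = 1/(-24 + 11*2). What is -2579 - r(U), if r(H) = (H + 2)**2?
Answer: -10325/4 ≈ -2581.3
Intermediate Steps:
U = -1/2 (U = 1/(-24 + 22) = 1/(-2) = -1/2 ≈ -0.50000)
r(H) = (2 + H)**2
-2579 - r(U) = -2579 - (2 - 1/2)**2 = -2579 - (3/2)**2 = -2579 - 1*9/4 = -2579 - 9/4 = -10325/4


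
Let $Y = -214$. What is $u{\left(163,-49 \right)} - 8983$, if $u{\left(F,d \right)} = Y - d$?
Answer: $-9148$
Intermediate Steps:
$u{\left(F,d \right)} = -214 - d$
$u{\left(163,-49 \right)} - 8983 = \left(-214 - -49\right) - 8983 = \left(-214 + 49\right) - 8983 = -165 - 8983 = -9148$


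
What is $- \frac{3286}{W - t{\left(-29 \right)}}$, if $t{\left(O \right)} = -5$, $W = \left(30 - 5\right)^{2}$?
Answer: $- \frac{1643}{315} \approx -5.2159$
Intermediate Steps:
$W = 625$ ($W = 25^{2} = 625$)
$- \frac{3286}{W - t{\left(-29 \right)}} = - \frac{3286}{625 - -5} = - \frac{3286}{625 + 5} = - \frac{3286}{630} = \left(-3286\right) \frac{1}{630} = - \frac{1643}{315}$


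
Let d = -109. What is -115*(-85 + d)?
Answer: 22310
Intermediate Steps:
-115*(-85 + d) = -115*(-85 - 109) = -115*(-194) = 22310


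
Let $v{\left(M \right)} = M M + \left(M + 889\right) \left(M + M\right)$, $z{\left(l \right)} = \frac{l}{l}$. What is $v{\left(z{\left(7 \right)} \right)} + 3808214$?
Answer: $3809995$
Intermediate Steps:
$z{\left(l \right)} = 1$
$v{\left(M \right)} = M^{2} + 2 M \left(889 + M\right)$ ($v{\left(M \right)} = M^{2} + \left(889 + M\right) 2 M = M^{2} + 2 M \left(889 + M\right)$)
$v{\left(z{\left(7 \right)} \right)} + 3808214 = 1 \left(1778 + 3 \cdot 1\right) + 3808214 = 1 \left(1778 + 3\right) + 3808214 = 1 \cdot 1781 + 3808214 = 1781 + 3808214 = 3809995$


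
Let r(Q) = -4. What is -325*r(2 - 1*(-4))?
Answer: 1300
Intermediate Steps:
-325*r(2 - 1*(-4)) = -325*(-4) = 1300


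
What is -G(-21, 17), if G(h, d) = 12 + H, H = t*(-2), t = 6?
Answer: 0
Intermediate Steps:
H = -12 (H = 6*(-2) = -12)
G(h, d) = 0 (G(h, d) = 12 - 12 = 0)
-G(-21, 17) = -1*0 = 0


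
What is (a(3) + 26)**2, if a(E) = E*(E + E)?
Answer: 1936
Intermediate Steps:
a(E) = 2*E**2 (a(E) = E*(2*E) = 2*E**2)
(a(3) + 26)**2 = (2*3**2 + 26)**2 = (2*9 + 26)**2 = (18 + 26)**2 = 44**2 = 1936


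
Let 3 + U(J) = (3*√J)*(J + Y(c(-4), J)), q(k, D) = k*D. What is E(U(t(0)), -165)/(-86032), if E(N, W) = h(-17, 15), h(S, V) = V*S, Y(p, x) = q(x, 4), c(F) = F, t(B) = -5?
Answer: 255/86032 ≈ 0.0029640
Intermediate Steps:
q(k, D) = D*k
Y(p, x) = 4*x
U(J) = -3 + 15*J^(3/2) (U(J) = -3 + (3*√J)*(J + 4*J) = -3 + (3*√J)*(5*J) = -3 + 15*J^(3/2))
h(S, V) = S*V
E(N, W) = -255 (E(N, W) = -17*15 = -255)
E(U(t(0)), -165)/(-86032) = -255/(-86032) = -255*(-1/86032) = 255/86032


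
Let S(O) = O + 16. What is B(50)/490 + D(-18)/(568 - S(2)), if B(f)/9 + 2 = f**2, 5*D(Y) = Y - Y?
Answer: 11241/245 ≈ 45.882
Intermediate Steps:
D(Y) = 0 (D(Y) = (Y - Y)/5 = (1/5)*0 = 0)
S(O) = 16 + O
B(f) = -18 + 9*f**2
B(50)/490 + D(-18)/(568 - S(2)) = (-18 + 9*50**2)/490 + 0/(568 - (16 + 2)) = (-18 + 9*2500)*(1/490) + 0/(568 - 1*18) = (-18 + 22500)*(1/490) + 0/(568 - 18) = 22482*(1/490) + 0/550 = 11241/245 + 0*(1/550) = 11241/245 + 0 = 11241/245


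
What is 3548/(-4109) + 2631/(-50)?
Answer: -10988179/205450 ≈ -53.483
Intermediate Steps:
3548/(-4109) + 2631/(-50) = 3548*(-1/4109) + 2631*(-1/50) = -3548/4109 - 2631/50 = -10988179/205450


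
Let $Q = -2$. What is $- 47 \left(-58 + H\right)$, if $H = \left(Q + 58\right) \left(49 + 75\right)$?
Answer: $-323642$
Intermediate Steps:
$H = 6944$ ($H = \left(-2 + 58\right) \left(49 + 75\right) = 56 \cdot 124 = 6944$)
$- 47 \left(-58 + H\right) = - 47 \left(-58 + 6944\right) = \left(-47\right) 6886 = -323642$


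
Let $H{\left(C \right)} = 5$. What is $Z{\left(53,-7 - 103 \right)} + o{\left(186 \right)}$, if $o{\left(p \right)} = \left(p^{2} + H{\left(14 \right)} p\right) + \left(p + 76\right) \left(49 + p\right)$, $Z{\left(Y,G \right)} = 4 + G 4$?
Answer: $96660$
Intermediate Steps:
$Z{\left(Y,G \right)} = 4 + 4 G$
$o{\left(p \right)} = p^{2} + 5 p + \left(49 + p\right) \left(76 + p\right)$ ($o{\left(p \right)} = \left(p^{2} + 5 p\right) + \left(p + 76\right) \left(49 + p\right) = \left(p^{2} + 5 p\right) + \left(76 + p\right) \left(49 + p\right) = \left(p^{2} + 5 p\right) + \left(49 + p\right) \left(76 + p\right) = p^{2} + 5 p + \left(49 + p\right) \left(76 + p\right)$)
$Z{\left(53,-7 - 103 \right)} + o{\left(186 \right)} = \left(4 + 4 \left(-7 - 103\right)\right) + \left(3724 + 2 \cdot 186^{2} + 130 \cdot 186\right) = \left(4 + 4 \left(-7 - 103\right)\right) + \left(3724 + 2 \cdot 34596 + 24180\right) = \left(4 + 4 \left(-110\right)\right) + \left(3724 + 69192 + 24180\right) = \left(4 - 440\right) + 97096 = -436 + 97096 = 96660$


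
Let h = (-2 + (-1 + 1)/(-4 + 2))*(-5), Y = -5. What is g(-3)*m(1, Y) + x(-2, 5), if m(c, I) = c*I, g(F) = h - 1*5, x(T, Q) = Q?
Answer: -20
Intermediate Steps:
h = 10 (h = (-2 + 0/(-2))*(-5) = (-2 + 0*(-½))*(-5) = (-2 + 0)*(-5) = -2*(-5) = 10)
g(F) = 5 (g(F) = 10 - 1*5 = 10 - 5 = 5)
m(c, I) = I*c
g(-3)*m(1, Y) + x(-2, 5) = 5*(-5*1) + 5 = 5*(-5) + 5 = -25 + 5 = -20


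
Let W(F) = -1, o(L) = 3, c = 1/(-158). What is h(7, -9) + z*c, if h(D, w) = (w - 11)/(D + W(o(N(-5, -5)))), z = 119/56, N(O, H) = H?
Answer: -12691/3792 ≈ -3.3468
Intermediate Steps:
c = -1/158 ≈ -0.0063291
z = 17/8 (z = 119*(1/56) = 17/8 ≈ 2.1250)
h(D, w) = (-11 + w)/(-1 + D) (h(D, w) = (w - 11)/(D - 1) = (-11 + w)/(-1 + D))
h(7, -9) + z*c = (-11 - 9)/(-1 + 7) + (17/8)*(-1/158) = -20/6 - 17/1264 = (⅙)*(-20) - 17/1264 = -10/3 - 17/1264 = -12691/3792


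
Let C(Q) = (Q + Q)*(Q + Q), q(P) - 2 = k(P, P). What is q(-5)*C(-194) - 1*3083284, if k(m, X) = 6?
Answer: -1878932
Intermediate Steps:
q(P) = 8 (q(P) = 2 + 6 = 8)
C(Q) = 4*Q**2 (C(Q) = (2*Q)*(2*Q) = 4*Q**2)
q(-5)*C(-194) - 1*3083284 = 8*(4*(-194)**2) - 1*3083284 = 8*(4*37636) - 3083284 = 8*150544 - 3083284 = 1204352 - 3083284 = -1878932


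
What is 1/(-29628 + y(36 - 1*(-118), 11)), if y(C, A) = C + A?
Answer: -1/29463 ≈ -3.3941e-5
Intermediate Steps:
y(C, A) = A + C
1/(-29628 + y(36 - 1*(-118), 11)) = 1/(-29628 + (11 + (36 - 1*(-118)))) = 1/(-29628 + (11 + (36 + 118))) = 1/(-29628 + (11 + 154)) = 1/(-29628 + 165) = 1/(-29463) = -1/29463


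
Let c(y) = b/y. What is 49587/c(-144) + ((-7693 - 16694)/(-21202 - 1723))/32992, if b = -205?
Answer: 1080135675472827/31010005600 ≈ 34832.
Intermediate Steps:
c(y) = -205/y
49587/c(-144) + ((-7693 - 16694)/(-21202 - 1723))/32992 = 49587/((-205/(-144))) + ((-7693 - 16694)/(-21202 - 1723))/32992 = 49587/((-205*(-1/144))) - 24387/(-22925)*(1/32992) = 49587/(205/144) - 24387*(-1/22925)*(1/32992) = 49587*(144/205) + (24387/22925)*(1/32992) = 7140528/205 + 24387/756341600 = 1080135675472827/31010005600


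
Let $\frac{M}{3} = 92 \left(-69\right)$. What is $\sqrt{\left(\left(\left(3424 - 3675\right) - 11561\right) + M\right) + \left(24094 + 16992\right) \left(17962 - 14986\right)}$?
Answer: $338 \sqrt{1070} \approx 11056.0$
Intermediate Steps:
$M = -19044$ ($M = 3 \cdot 92 \left(-69\right) = 3 \left(-6348\right) = -19044$)
$\sqrt{\left(\left(\left(3424 - 3675\right) - 11561\right) + M\right) + \left(24094 + 16992\right) \left(17962 - 14986\right)} = \sqrt{\left(\left(\left(3424 - 3675\right) - 11561\right) - 19044\right) + \left(24094 + 16992\right) \left(17962 - 14986\right)} = \sqrt{\left(\left(\left(3424 - 3675\right) - 11561\right) - 19044\right) + 41086 \cdot 2976} = \sqrt{\left(\left(-251 - 11561\right) - 19044\right) + 122271936} = \sqrt{\left(-11812 - 19044\right) + 122271936} = \sqrt{-30856 + 122271936} = \sqrt{122241080} = 338 \sqrt{1070}$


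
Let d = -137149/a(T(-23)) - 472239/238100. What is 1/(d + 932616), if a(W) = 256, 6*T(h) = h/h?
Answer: 15238400/14203381636879 ≈ 1.0729e-6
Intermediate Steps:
T(h) = 1/6 (T(h) = (h/h)/6 = (1/6)*1 = 1/6)
d = -8194017521/15238400 (d = -137149/256 - 472239/238100 = -8194017521/15238400 ≈ -537.72)
1/(d + 932616) = 1/(-8194017521/15238400 + 932616) = 1/(14203381636879/15238400) = 15238400/14203381636879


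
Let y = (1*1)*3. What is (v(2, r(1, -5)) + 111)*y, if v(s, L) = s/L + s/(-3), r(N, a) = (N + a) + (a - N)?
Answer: 1652/5 ≈ 330.40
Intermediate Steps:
r(N, a) = 2*a
v(s, L) = -s/3 + s/L (v(s, L) = s/L + s*(-1/3) = s/L - s/3 = -s/3 + s/L)
y = 3 (y = 1*3 = 3)
(v(2, r(1, -5)) + 111)*y = ((-1/3*2 + 2/((2*(-5)))) + 111)*3 = ((-2/3 + 2/(-10)) + 111)*3 = ((-2/3 + 2*(-1/10)) + 111)*3 = ((-2/3 - 1/5) + 111)*3 = (-13/15 + 111)*3 = (1652/15)*3 = 1652/5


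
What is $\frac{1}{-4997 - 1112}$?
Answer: $- \frac{1}{6109} \approx -0.00016369$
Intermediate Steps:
$\frac{1}{-4997 - 1112} = \frac{1}{-6109} = - \frac{1}{6109}$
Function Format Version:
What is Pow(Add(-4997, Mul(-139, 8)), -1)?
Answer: Rational(-1, 6109) ≈ -0.00016369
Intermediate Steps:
Pow(Add(-4997, Mul(-139, 8)), -1) = Pow(Add(-4997, -1112), -1) = Pow(-6109, -1) = Rational(-1, 6109)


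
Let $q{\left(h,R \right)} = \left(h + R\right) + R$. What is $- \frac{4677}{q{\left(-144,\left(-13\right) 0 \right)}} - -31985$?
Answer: $\frac{1536839}{48} \approx 32017.0$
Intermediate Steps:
$q{\left(h,R \right)} = h + 2 R$ ($q{\left(h,R \right)} = \left(R + h\right) + R = h + 2 R$)
$- \frac{4677}{q{\left(-144,\left(-13\right) 0 \right)}} - -31985 = - \frac{4677}{-144 + 2 \left(\left(-13\right) 0\right)} - -31985 = - \frac{4677}{-144 + 2 \cdot 0} + 31985 = - \frac{4677}{-144 + 0} + 31985 = - \frac{4677}{-144} + 31985 = \left(-4677\right) \left(- \frac{1}{144}\right) + 31985 = \frac{1559}{48} + 31985 = \frac{1536839}{48}$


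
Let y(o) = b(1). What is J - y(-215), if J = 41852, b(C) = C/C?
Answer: 41851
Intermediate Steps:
b(C) = 1
y(o) = 1
J - y(-215) = 41852 - 1*1 = 41852 - 1 = 41851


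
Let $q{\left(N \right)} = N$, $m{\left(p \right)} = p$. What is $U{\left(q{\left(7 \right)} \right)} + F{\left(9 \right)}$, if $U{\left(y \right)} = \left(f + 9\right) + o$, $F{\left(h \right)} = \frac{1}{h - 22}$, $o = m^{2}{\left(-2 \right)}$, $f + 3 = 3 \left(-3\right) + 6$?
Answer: $\frac{90}{13} \approx 6.9231$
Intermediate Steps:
$f = -6$ ($f = -3 + \left(3 \left(-3\right) + 6\right) = -3 + \left(-9 + 6\right) = -3 - 3 = -6$)
$o = 4$ ($o = \left(-2\right)^{2} = 4$)
$F{\left(h \right)} = \frac{1}{-22 + h}$
$U{\left(y \right)} = 7$ ($U{\left(y \right)} = \left(-6 + 9\right) + 4 = 3 + 4 = 7$)
$U{\left(q{\left(7 \right)} \right)} + F{\left(9 \right)} = 7 + \frac{1}{-22 + 9} = 7 + \frac{1}{-13} = 7 - \frac{1}{13} = \frac{90}{13}$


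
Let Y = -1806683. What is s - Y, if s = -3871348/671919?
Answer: 1213940763329/671919 ≈ 1.8067e+6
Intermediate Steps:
s = -3871348/671919 (s = -3871348*1/671919 = -3871348/671919 ≈ -5.7616)
s - Y = -3871348/671919 - 1*(-1806683) = -3871348/671919 + 1806683 = 1213940763329/671919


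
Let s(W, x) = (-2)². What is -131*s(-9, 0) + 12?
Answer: -512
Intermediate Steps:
s(W, x) = 4
-131*s(-9, 0) + 12 = -131*4 + 12 = -524 + 12 = -512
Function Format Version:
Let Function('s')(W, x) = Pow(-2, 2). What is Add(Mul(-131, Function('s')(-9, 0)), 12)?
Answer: -512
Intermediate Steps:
Function('s')(W, x) = 4
Add(Mul(-131, Function('s')(-9, 0)), 12) = Add(Mul(-131, 4), 12) = Add(-524, 12) = -512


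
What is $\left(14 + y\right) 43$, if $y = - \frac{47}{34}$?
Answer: $\frac{18447}{34} \approx 542.56$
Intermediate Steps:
$y = - \frac{47}{34}$ ($y = \left(-47\right) \frac{1}{34} = - \frac{47}{34} \approx -1.3824$)
$\left(14 + y\right) 43 = \left(14 - \frac{47}{34}\right) 43 = \frac{429}{34} \cdot 43 = \frac{18447}{34}$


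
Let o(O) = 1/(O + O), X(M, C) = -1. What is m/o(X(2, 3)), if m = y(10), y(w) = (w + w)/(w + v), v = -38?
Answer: 10/7 ≈ 1.4286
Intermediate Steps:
o(O) = 1/(2*O)
y(w) = 2*w/(-38 + w) (y(w) = (w + w)/(w - 38) = (2*w)/(-38 + w) = 2*w/(-38 + w))
m = -5/7 (m = 2*10/(-38 + 10) = 2*10/(-28) = 2*10*(-1/28) = -5/7 ≈ -0.71429)
m/o(X(2, 3)) = -5/(7*((½)/(-1))) = -5/(7*((½)*(-1))) = -5/(7*(-½)) = -5/7*(-2) = 10/7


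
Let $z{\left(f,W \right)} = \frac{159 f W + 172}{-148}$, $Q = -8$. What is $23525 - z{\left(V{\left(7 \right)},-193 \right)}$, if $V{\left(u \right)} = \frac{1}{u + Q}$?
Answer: $\frac{3512559}{148} \approx 23734.0$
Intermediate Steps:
$V{\left(u \right)} = \frac{1}{-8 + u}$ ($V{\left(u \right)} = \frac{1}{u - 8} = \frac{1}{-8 + u}$)
$z{\left(f,W \right)} = - \frac{43}{37} - \frac{159 W f}{148}$ ($z{\left(f,W \right)} = \left(159 W f + 172\right) \left(- \frac{1}{148}\right) = \left(172 + 159 W f\right) \left(- \frac{1}{148}\right) = - \frac{43}{37} - \frac{159 W f}{148}$)
$23525 - z{\left(V{\left(7 \right)},-193 \right)} = 23525 - \left(- \frac{43}{37} - - \frac{30687}{148 \left(-8 + 7\right)}\right) = 23525 - \left(- \frac{43}{37} - - \frac{30687}{148 \left(-1\right)}\right) = 23525 - \left(- \frac{43}{37} - \left(- \frac{30687}{148}\right) \left(-1\right)\right) = 23525 - \left(- \frac{43}{37} - \frac{30687}{148}\right) = 23525 - - \frac{30859}{148} = 23525 + \frac{30859}{148} = \frac{3512559}{148}$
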